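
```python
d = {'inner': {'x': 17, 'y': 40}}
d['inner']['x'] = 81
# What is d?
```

After line 1: d = {'inner': {'x': 17, 'y': 40}}
After line 2 (inner x overwritten): d = {'inner': {'x': 81, 'y': 40}}

{'inner': {'x': 81, 'y': 40}}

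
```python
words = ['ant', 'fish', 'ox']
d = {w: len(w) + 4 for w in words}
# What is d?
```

{'ant': 7, 'fish': 8, 'ox': 6}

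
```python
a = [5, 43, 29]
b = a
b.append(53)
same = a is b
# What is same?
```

After line 1: a = [5, 43, 29]
After line 2 (b = a is an alias, same object): a = [5, 43, 29], b = [5, 43, 29]
After line 3 (b.append mutates the shared list): a = [5, 43, 29, 53], b = [5, 43, 29, 53]
After line 4 (same = a is b; same object -> True): same = True

True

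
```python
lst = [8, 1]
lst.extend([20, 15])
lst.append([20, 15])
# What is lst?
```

After line 1: lst = [8, 1]
After line 2 (extend unpacks [20, 15]): lst = [8, 1, 20, 15]
After line 3 (append adds [20, 15] as single element): lst = [8, 1, 20, 15, [20, 15]]

[8, 1, 20, 15, [20, 15]]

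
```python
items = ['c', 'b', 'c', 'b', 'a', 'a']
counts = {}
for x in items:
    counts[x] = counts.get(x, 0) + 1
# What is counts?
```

Initial: counts = {}, items = ['c', 'b', 'c', 'b', 'a', 'a']
See 'c': counts = {'c': 1}
See 'b': counts = {'c': 1, 'b': 1}
See 'c': counts = {'c': 2, 'b': 1}
See 'b': counts = {'c': 2, 'b': 2}
See 'a': counts = {'c': 2, 'b': 2, 'a': 1}
See 'a': counts = {'c': 2, 'b': 2, 'a': 2}

{'c': 2, 'b': 2, 'a': 2}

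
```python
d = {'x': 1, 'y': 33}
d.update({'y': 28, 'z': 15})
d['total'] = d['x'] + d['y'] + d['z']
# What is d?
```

After line 1: d = {'x': 1, 'y': 33}
After line 2 (y overwritten, z added): d = {'x': 1, 'y': 28, 'z': 15}
After line 3 (total = 1 + 28 + 15 = 44): d = {'x': 1, 'y': 28, 'z': 15, 'total': 44}

{'x': 1, 'y': 28, 'z': 15, 'total': 44}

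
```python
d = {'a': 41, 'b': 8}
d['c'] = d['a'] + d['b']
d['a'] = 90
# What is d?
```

After line 1: d = {'a': 41, 'b': 8}
After line 2 (d['c'] = 41 + 8): d = {'a': 41, 'b': 8, 'c': 49}
After line 3: d = {'a': 90, 'b': 8, 'c': 49}

{'a': 90, 'b': 8, 'c': 49}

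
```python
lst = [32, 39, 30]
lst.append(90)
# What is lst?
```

[32, 39, 30, 90]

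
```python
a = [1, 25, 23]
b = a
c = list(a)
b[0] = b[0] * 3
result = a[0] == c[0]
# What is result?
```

After line 1: a = [1, 25, 23]
After line 2 (b = a, alias): a = [1, 25, 23], b = [1, 25, 23]
After line 3 (c = list(a) is a copy, new object): c = [1, 25, 23]
After line 4 (b[0] = 1 * 3 = 3; mutates shared a/b): a = b = [3, 25, 23], c = [1, 25, 23]
After line 5 (a[0] = 3, c[0] = 1; result = False)

False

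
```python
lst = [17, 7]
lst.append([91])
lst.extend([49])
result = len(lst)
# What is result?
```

After line 1: lst = [17, 7]
After line 2 (append adds [91] as single element): lst = [17, 7, [91]]
After line 3 (extend unpacks [49], adds 49): lst = [17, 7, [91], 49]
After line 4: result = len(lst) = 4

4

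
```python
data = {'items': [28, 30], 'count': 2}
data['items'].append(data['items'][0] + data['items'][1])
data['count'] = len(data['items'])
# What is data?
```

After line 1: data = {'items': [28, 30], 'count': 2}
After line 2 (append 28 + 30 = 58): data = {'items': [28, 30, 58], 'count': 2}
After line 3 (count = len(items) = 3): data = {'items': [28, 30, 58], 'count': 3}

{'items': [28, 30, 58], 'count': 3}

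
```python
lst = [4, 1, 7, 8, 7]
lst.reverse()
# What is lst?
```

[7, 8, 7, 1, 4]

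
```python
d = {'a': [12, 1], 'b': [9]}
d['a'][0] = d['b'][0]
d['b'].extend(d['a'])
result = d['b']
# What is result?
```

After line 1: d = {'a': [12, 1], 'b': [9]}
After line 2 (a[0] = b[0] = 9): d = {'a': [9, 1], 'b': [9]}
After line 3 (b.extend(a) appends [9, 1]): d = {'a': [9, 1], 'b': [9, 9, 1]}
After line 4: result = d['b'] = [9, 9, 1]

[9, 9, 1]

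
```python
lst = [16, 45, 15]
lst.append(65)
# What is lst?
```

[16, 45, 15, 65]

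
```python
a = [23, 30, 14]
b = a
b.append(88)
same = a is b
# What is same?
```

After line 1: a = [23, 30, 14]
After line 2 (b = a is an alias, same object): a = [23, 30, 14], b = [23, 30, 14]
After line 3 (b.append mutates the shared list): a = [23, 30, 14, 88], b = [23, 30, 14, 88]
After line 4 (same = a is b; same object -> True): same = True

True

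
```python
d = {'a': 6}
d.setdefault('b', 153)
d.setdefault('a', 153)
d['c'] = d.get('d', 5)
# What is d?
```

After line 1: d = {'a': 6}
After line 2 (setdefault adds 'b'=153): d = {'a': 6, 'b': 153}
After line 3 (setdefault 'a' no-op, already exists): d = {'a': 6, 'b': 153}
After line 4 (get('d', 5) returns default since 'd' not in d): d = {'a': 6, 'b': 153, 'c': 5}

{'a': 6, 'b': 153, 'c': 5}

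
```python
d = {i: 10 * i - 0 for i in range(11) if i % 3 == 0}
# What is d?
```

{0: 0, 3: 30, 6: 60, 9: 90}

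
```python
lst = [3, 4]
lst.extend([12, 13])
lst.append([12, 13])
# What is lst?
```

After line 1: lst = [3, 4]
After line 2 (extend unpacks [12, 13]): lst = [3, 4, 12, 13]
After line 3 (append adds [12, 13] as single element): lst = [3, 4, 12, 13, [12, 13]]

[3, 4, 12, 13, [12, 13]]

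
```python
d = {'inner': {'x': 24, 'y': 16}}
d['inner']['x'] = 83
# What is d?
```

After line 1: d = {'inner': {'x': 24, 'y': 16}}
After line 2 (inner x overwritten): d = {'inner': {'x': 83, 'y': 16}}

{'inner': {'x': 83, 'y': 16}}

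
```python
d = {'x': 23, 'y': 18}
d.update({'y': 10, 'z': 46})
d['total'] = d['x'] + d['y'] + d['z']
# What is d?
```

After line 1: d = {'x': 23, 'y': 18}
After line 2 (y overwritten, z added): d = {'x': 23, 'y': 10, 'z': 46}
After line 3 (total = 23 + 10 + 46 = 79): d = {'x': 23, 'y': 10, 'z': 46, 'total': 79}

{'x': 23, 'y': 10, 'z': 46, 'total': 79}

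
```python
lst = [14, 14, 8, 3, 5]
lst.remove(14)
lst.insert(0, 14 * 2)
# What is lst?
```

After line 1: lst = [14, 14, 8, 3, 5]
After line 2 (remove first 14): lst = [14, 8, 3, 5]
After line 3 (insert 28 at index 0): lst = [28, 14, 8, 3, 5]

[28, 14, 8, 3, 5]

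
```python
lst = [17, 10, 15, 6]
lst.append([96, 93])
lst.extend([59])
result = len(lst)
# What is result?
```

After line 1: lst = [17, 10, 15, 6]
After line 2 (append adds [96, 93] as single element): lst = [17, 10, 15, 6, [96, 93]]
After line 3 (extend unpacks [59], adds 59): lst = [17, 10, 15, 6, [96, 93], 59]
After line 4: result = len(lst) = 6

6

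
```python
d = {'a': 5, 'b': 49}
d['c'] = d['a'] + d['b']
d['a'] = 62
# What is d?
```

After line 1: d = {'a': 5, 'b': 49}
After line 2 (d['c'] = 5 + 49): d = {'a': 5, 'b': 49, 'c': 54}
After line 3: d = {'a': 62, 'b': 49, 'c': 54}

{'a': 62, 'b': 49, 'c': 54}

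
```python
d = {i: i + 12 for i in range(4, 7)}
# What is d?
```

{4: 16, 5: 17, 6: 18}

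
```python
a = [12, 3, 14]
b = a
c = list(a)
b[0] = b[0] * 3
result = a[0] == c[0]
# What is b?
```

After line 1: a = [12, 3, 14]
After line 2 (b = a, alias): a = [12, 3, 14], b = [12, 3, 14]
After line 3 (c = list(a) is a copy, new object): c = [12, 3, 14]
After line 4 (b[0] = 12 * 3 = 36; mutates shared a/b): a = b = [36, 3, 14], c = [12, 3, 14]
After line 5 (a[0] = 36, c[0] = 12; result = False)

[36, 3, 14]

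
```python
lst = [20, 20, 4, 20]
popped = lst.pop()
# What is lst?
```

[20, 20, 4]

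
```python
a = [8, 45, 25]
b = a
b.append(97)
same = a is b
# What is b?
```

After line 1: a = [8, 45, 25]
After line 2 (b = a is an alias, same object): a = [8, 45, 25], b = [8, 45, 25]
After line 3 (b.append mutates the shared list): a = [8, 45, 25, 97], b = [8, 45, 25, 97]
After line 4 (same = a is b; same object -> True): same = True

[8, 45, 25, 97]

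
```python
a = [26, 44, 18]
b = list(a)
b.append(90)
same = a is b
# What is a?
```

After line 1: a = [26, 44, 18]
After line 2 (b = list(a) is a shallow copy, new object): a = [26, 44, 18], b = [26, 44, 18]
After line 3 (append only mutates b): a = [26, 44, 18], b = [26, 44, 18, 90]
After line 4 (same = a is b; different objects -> False): same = False

[26, 44, 18]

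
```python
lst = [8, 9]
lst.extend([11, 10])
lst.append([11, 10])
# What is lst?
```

After line 1: lst = [8, 9]
After line 2 (extend unpacks [11, 10]): lst = [8, 9, 11, 10]
After line 3 (append adds [11, 10] as single element): lst = [8, 9, 11, 10, [11, 10]]

[8, 9, 11, 10, [11, 10]]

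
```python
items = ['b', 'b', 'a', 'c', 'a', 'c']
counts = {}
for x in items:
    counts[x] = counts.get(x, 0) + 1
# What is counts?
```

Initial: counts = {}, items = ['b', 'b', 'a', 'c', 'a', 'c']
See 'b': counts = {'b': 1}
See 'b': counts = {'b': 2}
See 'a': counts = {'b': 2, 'a': 1}
See 'c': counts = {'b': 2, 'a': 1, 'c': 1}
See 'a': counts = {'b': 2, 'a': 2, 'c': 1}
See 'c': counts = {'b': 2, 'a': 2, 'c': 2}

{'b': 2, 'a': 2, 'c': 2}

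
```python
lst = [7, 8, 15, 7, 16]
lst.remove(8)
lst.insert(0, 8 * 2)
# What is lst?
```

After line 1: lst = [7, 8, 15, 7, 16]
After line 2 (remove first 8): lst = [7, 15, 7, 16]
After line 3 (insert 16 at index 0): lst = [16, 7, 15, 7, 16]

[16, 7, 15, 7, 16]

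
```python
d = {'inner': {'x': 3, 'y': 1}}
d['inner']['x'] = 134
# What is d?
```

After line 1: d = {'inner': {'x': 3, 'y': 1}}
After line 2 (inner x overwritten): d = {'inner': {'x': 134, 'y': 1}}

{'inner': {'x': 134, 'y': 1}}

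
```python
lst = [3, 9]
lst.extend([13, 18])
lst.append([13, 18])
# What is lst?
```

After line 1: lst = [3, 9]
After line 2 (extend unpacks [13, 18]): lst = [3, 9, 13, 18]
After line 3 (append adds [13, 18] as single element): lst = [3, 9, 13, 18, [13, 18]]

[3, 9, 13, 18, [13, 18]]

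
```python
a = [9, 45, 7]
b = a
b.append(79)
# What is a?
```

After line 1: a = [9, 45, 7]
After line 2 (b = a is an alias, same object): a = [9, 45, 7], b = [9, 45, 7]
After line 3 (b.append mutates the shared list): a = [9, 45, 7, 79], b = [9, 45, 7, 79]

[9, 45, 7, 79]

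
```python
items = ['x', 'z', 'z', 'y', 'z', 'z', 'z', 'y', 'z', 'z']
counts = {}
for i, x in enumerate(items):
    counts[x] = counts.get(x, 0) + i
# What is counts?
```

Initial: counts = {}, items = ['x', 'z', 'z', 'y', 'z', 'z', 'z', 'y', 'z', 'z']
i=0, x='x': counts = {'x': 0}
i=1, x='z': counts = {'x': 0, 'z': 1}
i=2, x='z': counts = {'x': 0, 'z': 3}
i=3, x='y': counts = {'x': 0, 'z': 3, 'y': 3}
i=4, x='z': counts = {'x': 0, 'z': 7, 'y': 3}
i=5, x='z': counts = {'x': 0, 'z': 12, 'y': 3}
i=6, x='z': counts = {'x': 0, 'z': 18, 'y': 3}
i=7, x='y': counts = {'x': 0, 'z': 18, 'y': 10}
i=8, x='z': counts = {'x': 0, 'z': 26, 'y': 10}
i=9, x='z': counts = {'x': 0, 'z': 35, 'y': 10}

{'x': 0, 'z': 35, 'y': 10}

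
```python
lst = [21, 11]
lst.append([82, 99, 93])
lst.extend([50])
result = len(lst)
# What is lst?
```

After line 1: lst = [21, 11]
After line 2 (append adds [82, 99, 93] as single element): lst = [21, 11, [82, 99, 93]]
After line 3 (extend unpacks [50], adds 50): lst = [21, 11, [82, 99, 93], 50]
After line 4: result = len(lst) = 4

[21, 11, [82, 99, 93], 50]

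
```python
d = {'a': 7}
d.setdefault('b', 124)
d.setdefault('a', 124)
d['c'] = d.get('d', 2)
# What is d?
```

After line 1: d = {'a': 7}
After line 2 (setdefault adds 'b'=124): d = {'a': 7, 'b': 124}
After line 3 (setdefault 'a' no-op, already exists): d = {'a': 7, 'b': 124}
After line 4 (get('d', 2) returns default since 'd' not in d): d = {'a': 7, 'b': 124, 'c': 2}

{'a': 7, 'b': 124, 'c': 2}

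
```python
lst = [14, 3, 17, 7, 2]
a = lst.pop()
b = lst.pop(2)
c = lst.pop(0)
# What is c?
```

After line 1: lst = [14, 3, 17, 7, 2]
After line 2 (pop() -> a = 2): lst = [14, 3, 17, 7]
After line 3 (pop(2) -> b = 17): lst = [14, 3, 7]
After line 4 (pop(0) -> c = 14): lst = [3, 7]

14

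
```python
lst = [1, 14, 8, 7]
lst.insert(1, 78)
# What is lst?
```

[1, 78, 14, 8, 7]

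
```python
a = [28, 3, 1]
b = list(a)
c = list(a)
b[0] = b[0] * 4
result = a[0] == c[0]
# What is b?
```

After line 1: a = [28, 3, 1]
After line 2 (b = list(a), copy): a = [28, 3, 1], b = [28, 3, 1]
After line 3 (c = list(a) is a copy, new object): c = [28, 3, 1]
After line 4 (b[0] = 28 * 4 = 112; only b mutates (copy)): a = [28, 3, 1], b = [112, 3, 1], c = [28, 3, 1]
After line 5 (a[0] = 28, c[0] = 28; result = True)

[112, 3, 1]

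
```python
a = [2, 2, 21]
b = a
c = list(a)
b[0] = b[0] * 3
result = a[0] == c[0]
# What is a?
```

After line 1: a = [2, 2, 21]
After line 2 (b = a, alias): a = [2, 2, 21], b = [2, 2, 21]
After line 3 (c = list(a) is a copy, new object): c = [2, 2, 21]
After line 4 (b[0] = 2 * 3 = 6; mutates shared a/b): a = b = [6, 2, 21], c = [2, 2, 21]
After line 5 (a[0] = 6, c[0] = 2; result = False)

[6, 2, 21]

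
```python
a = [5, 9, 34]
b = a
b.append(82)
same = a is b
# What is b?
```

After line 1: a = [5, 9, 34]
After line 2 (b = a is an alias, same object): a = [5, 9, 34], b = [5, 9, 34]
After line 3 (b.append mutates the shared list): a = [5, 9, 34, 82], b = [5, 9, 34, 82]
After line 4 (same = a is b; same object -> True): same = True

[5, 9, 34, 82]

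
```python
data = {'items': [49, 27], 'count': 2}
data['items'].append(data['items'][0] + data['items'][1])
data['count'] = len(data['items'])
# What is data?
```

After line 1: data = {'items': [49, 27], 'count': 2}
After line 2 (append 49 + 27 = 76): data = {'items': [49, 27, 76], 'count': 2}
After line 3 (count = len(items) = 3): data = {'items': [49, 27, 76], 'count': 3}

{'items': [49, 27, 76], 'count': 3}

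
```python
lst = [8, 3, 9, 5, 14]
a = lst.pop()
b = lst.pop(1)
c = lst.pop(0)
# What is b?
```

After line 1: lst = [8, 3, 9, 5, 14]
After line 2 (pop() -> a = 14): lst = [8, 3, 9, 5]
After line 3 (pop(1) -> b = 3): lst = [8, 9, 5]
After line 4 (pop(0) -> c = 8): lst = [9, 5]

3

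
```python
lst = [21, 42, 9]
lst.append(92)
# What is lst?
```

[21, 42, 9, 92]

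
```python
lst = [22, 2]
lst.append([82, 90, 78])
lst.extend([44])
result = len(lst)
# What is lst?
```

After line 1: lst = [22, 2]
After line 2 (append adds [82, 90, 78] as single element): lst = [22, 2, [82, 90, 78]]
After line 3 (extend unpacks [44], adds 44): lst = [22, 2, [82, 90, 78], 44]
After line 4: result = len(lst) = 4

[22, 2, [82, 90, 78], 44]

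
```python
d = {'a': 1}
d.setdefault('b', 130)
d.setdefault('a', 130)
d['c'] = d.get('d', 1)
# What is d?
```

After line 1: d = {'a': 1}
After line 2 (setdefault adds 'b'=130): d = {'a': 1, 'b': 130}
After line 3 (setdefault 'a' no-op, already exists): d = {'a': 1, 'b': 130}
After line 4 (get('d', 1) returns default since 'd' not in d): d = {'a': 1, 'b': 130, 'c': 1}

{'a': 1, 'b': 130, 'c': 1}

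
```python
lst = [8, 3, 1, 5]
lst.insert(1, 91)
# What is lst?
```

[8, 91, 3, 1, 5]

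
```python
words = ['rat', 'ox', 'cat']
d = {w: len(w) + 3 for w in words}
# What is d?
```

{'rat': 6, 'ox': 5, 'cat': 6}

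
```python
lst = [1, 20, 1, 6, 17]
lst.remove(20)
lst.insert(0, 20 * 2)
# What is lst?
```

After line 1: lst = [1, 20, 1, 6, 17]
After line 2 (remove first 20): lst = [1, 1, 6, 17]
After line 3 (insert 40 at index 0): lst = [40, 1, 1, 6, 17]

[40, 1, 1, 6, 17]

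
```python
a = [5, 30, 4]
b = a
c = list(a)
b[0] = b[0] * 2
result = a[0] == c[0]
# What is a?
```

After line 1: a = [5, 30, 4]
After line 2 (b = a, alias): a = [5, 30, 4], b = [5, 30, 4]
After line 3 (c = list(a) is a copy, new object): c = [5, 30, 4]
After line 4 (b[0] = 5 * 2 = 10; mutates shared a/b): a = b = [10, 30, 4], c = [5, 30, 4]
After line 5 (a[0] = 10, c[0] = 5; result = False)

[10, 30, 4]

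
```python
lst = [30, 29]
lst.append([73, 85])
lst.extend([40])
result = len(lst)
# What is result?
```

After line 1: lst = [30, 29]
After line 2 (append adds [73, 85] as single element): lst = [30, 29, [73, 85]]
After line 3 (extend unpacks [40], adds 40): lst = [30, 29, [73, 85], 40]
After line 4: result = len(lst) = 4

4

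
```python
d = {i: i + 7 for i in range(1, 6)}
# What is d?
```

{1: 8, 2: 9, 3: 10, 4: 11, 5: 12}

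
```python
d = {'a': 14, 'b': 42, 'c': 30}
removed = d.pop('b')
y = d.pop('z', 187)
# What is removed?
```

After line 1: d = {'a': 14, 'b': 42, 'c': 30}
After line 2 (pop 'b' returns 42): d = {'a': 14, 'c': 30}, removed = 42
After line 3 (pop 'z' missing, returns default 187): d = {'a': 14, 'c': 30}, y = 187

42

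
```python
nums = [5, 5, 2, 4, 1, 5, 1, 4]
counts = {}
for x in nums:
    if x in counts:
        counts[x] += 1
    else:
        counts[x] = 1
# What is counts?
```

Initial: counts = {}, nums = [5, 5, 2, 4, 1, 5, 1, 4]
See 5: counts = {5: 1}
See 5: counts = {5: 2}
See 2: counts = {5: 2, 2: 1}
See 4: counts = {5: 2, 2: 1, 4: 1}
See 1: counts = {5: 2, 2: 1, 4: 1, 1: 1}
See 5: counts = {5: 3, 2: 1, 4: 1, 1: 1}
See 1: counts = {5: 3, 2: 1, 4: 1, 1: 2}
See 4: counts = {5: 3, 2: 1, 4: 2, 1: 2}

{5: 3, 2: 1, 4: 2, 1: 2}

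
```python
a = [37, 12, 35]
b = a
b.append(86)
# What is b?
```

After line 1: a = [37, 12, 35]
After line 2 (b = a is an alias, same object): a = [37, 12, 35], b = [37, 12, 35]
After line 3 (b.append mutates the shared list): a = [37, 12, 35, 86], b = [37, 12, 35, 86]

[37, 12, 35, 86]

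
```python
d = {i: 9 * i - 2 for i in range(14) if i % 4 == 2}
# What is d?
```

{2: 16, 6: 52, 10: 88}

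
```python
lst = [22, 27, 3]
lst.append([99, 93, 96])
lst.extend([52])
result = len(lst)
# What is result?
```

After line 1: lst = [22, 27, 3]
After line 2 (append adds [99, 93, 96] as single element): lst = [22, 27, 3, [99, 93, 96]]
After line 3 (extend unpacks [52], adds 52): lst = [22, 27, 3, [99, 93, 96], 52]
After line 4: result = len(lst) = 5

5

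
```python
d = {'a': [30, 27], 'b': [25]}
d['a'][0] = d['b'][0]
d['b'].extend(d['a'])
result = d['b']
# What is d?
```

After line 1: d = {'a': [30, 27], 'b': [25]}
After line 2 (a[0] = b[0] = 25): d = {'a': [25, 27], 'b': [25]}
After line 3 (b.extend(a) appends [25, 27]): d = {'a': [25, 27], 'b': [25, 25, 27]}
After line 4: result = d['b'] = [25, 25, 27]

{'a': [25, 27], 'b': [25, 25, 27]}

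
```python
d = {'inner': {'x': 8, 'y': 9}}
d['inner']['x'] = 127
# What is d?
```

After line 1: d = {'inner': {'x': 8, 'y': 9}}
After line 2 (inner x overwritten): d = {'inner': {'x': 127, 'y': 9}}

{'inner': {'x': 127, 'y': 9}}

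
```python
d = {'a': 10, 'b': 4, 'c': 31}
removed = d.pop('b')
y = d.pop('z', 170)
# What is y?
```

After line 1: d = {'a': 10, 'b': 4, 'c': 31}
After line 2 (pop 'b' returns 4): d = {'a': 10, 'c': 31}, removed = 4
After line 3 (pop 'z' missing, returns default 170): d = {'a': 10, 'c': 31}, y = 170

170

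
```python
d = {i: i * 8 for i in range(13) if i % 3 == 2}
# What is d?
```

{2: 16, 5: 40, 8: 64, 11: 88}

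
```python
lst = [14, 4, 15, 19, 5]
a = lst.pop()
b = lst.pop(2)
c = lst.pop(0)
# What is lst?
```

After line 1: lst = [14, 4, 15, 19, 5]
After line 2 (pop() -> a = 5): lst = [14, 4, 15, 19]
After line 3 (pop(2) -> b = 15): lst = [14, 4, 19]
After line 4 (pop(0) -> c = 14): lst = [4, 19]

[4, 19]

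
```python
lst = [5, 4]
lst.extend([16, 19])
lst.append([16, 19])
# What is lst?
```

After line 1: lst = [5, 4]
After line 2 (extend unpacks [16, 19]): lst = [5, 4, 16, 19]
After line 3 (append adds [16, 19] as single element): lst = [5, 4, 16, 19, [16, 19]]

[5, 4, 16, 19, [16, 19]]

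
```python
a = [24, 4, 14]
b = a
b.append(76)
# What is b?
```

After line 1: a = [24, 4, 14]
After line 2 (b = a is an alias, same object): a = [24, 4, 14], b = [24, 4, 14]
After line 3 (b.append mutates the shared list): a = [24, 4, 14, 76], b = [24, 4, 14, 76]

[24, 4, 14, 76]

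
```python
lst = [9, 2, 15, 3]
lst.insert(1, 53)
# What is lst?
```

[9, 53, 2, 15, 3]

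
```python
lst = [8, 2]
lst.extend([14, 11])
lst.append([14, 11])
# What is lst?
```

After line 1: lst = [8, 2]
After line 2 (extend unpacks [14, 11]): lst = [8, 2, 14, 11]
After line 3 (append adds [14, 11] as single element): lst = [8, 2, 14, 11, [14, 11]]

[8, 2, 14, 11, [14, 11]]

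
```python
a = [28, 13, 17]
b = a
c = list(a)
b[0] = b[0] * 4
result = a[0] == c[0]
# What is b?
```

After line 1: a = [28, 13, 17]
After line 2 (b = a, alias): a = [28, 13, 17], b = [28, 13, 17]
After line 3 (c = list(a) is a copy, new object): c = [28, 13, 17]
After line 4 (b[0] = 28 * 4 = 112; mutates shared a/b): a = b = [112, 13, 17], c = [28, 13, 17]
After line 5 (a[0] = 112, c[0] = 28; result = False)

[112, 13, 17]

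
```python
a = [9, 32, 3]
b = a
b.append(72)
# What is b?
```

After line 1: a = [9, 32, 3]
After line 2 (b = a is an alias, same object): a = [9, 32, 3], b = [9, 32, 3]
After line 3 (b.append mutates the shared list): a = [9, 32, 3, 72], b = [9, 32, 3, 72]

[9, 32, 3, 72]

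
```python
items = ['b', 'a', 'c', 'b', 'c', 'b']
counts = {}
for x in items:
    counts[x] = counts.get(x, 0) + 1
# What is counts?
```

Initial: counts = {}, items = ['b', 'a', 'c', 'b', 'c', 'b']
See 'b': counts = {'b': 1}
See 'a': counts = {'b': 1, 'a': 1}
See 'c': counts = {'b': 1, 'a': 1, 'c': 1}
See 'b': counts = {'b': 2, 'a': 1, 'c': 1}
See 'c': counts = {'b': 2, 'a': 1, 'c': 2}
See 'b': counts = {'b': 3, 'a': 1, 'c': 2}

{'b': 3, 'a': 1, 'c': 2}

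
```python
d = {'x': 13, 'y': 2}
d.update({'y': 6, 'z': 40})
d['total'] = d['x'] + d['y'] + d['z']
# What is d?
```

After line 1: d = {'x': 13, 'y': 2}
After line 2 (y overwritten, z added): d = {'x': 13, 'y': 6, 'z': 40}
After line 3 (total = 13 + 6 + 40 = 59): d = {'x': 13, 'y': 6, 'z': 40, 'total': 59}

{'x': 13, 'y': 6, 'z': 40, 'total': 59}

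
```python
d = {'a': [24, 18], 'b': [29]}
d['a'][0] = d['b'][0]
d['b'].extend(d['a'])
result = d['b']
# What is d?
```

After line 1: d = {'a': [24, 18], 'b': [29]}
After line 2 (a[0] = b[0] = 29): d = {'a': [29, 18], 'b': [29]}
After line 3 (b.extend(a) appends [29, 18]): d = {'a': [29, 18], 'b': [29, 29, 18]}
After line 4: result = d['b'] = [29, 29, 18]

{'a': [29, 18], 'b': [29, 29, 18]}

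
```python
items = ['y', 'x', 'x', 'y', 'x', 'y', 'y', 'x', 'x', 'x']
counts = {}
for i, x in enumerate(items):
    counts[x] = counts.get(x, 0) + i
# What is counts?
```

Initial: counts = {}, items = ['y', 'x', 'x', 'y', 'x', 'y', 'y', 'x', 'x', 'x']
i=0, x='y': counts = {'y': 0}
i=1, x='x': counts = {'y': 0, 'x': 1}
i=2, x='x': counts = {'y': 0, 'x': 3}
i=3, x='y': counts = {'y': 3, 'x': 3}
i=4, x='x': counts = {'y': 3, 'x': 7}
i=5, x='y': counts = {'y': 8, 'x': 7}
i=6, x='y': counts = {'y': 14, 'x': 7}
i=7, x='x': counts = {'y': 14, 'x': 14}
i=8, x='x': counts = {'y': 14, 'x': 22}
i=9, x='x': counts = {'y': 14, 'x': 31}

{'y': 14, 'x': 31}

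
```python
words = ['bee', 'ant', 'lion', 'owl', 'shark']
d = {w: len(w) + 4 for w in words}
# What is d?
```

{'bee': 7, 'ant': 7, 'lion': 8, 'owl': 7, 'shark': 9}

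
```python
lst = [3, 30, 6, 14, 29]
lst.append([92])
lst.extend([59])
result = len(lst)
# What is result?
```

After line 1: lst = [3, 30, 6, 14, 29]
After line 2 (append adds [92] as single element): lst = [3, 30, 6, 14, 29, [92]]
After line 3 (extend unpacks [59], adds 59): lst = [3, 30, 6, 14, 29, [92], 59]
After line 4: result = len(lst) = 7

7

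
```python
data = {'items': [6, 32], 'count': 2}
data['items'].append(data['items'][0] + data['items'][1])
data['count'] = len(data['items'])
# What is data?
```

After line 1: data = {'items': [6, 32], 'count': 2}
After line 2 (append 6 + 32 = 38): data = {'items': [6, 32, 38], 'count': 2}
After line 3 (count = len(items) = 3): data = {'items': [6, 32, 38], 'count': 3}

{'items': [6, 32, 38], 'count': 3}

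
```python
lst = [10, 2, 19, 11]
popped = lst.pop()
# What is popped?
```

11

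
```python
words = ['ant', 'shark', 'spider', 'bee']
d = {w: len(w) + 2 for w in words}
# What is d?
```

{'ant': 5, 'shark': 7, 'spider': 8, 'bee': 5}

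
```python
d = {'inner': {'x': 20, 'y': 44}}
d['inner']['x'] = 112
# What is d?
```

After line 1: d = {'inner': {'x': 20, 'y': 44}}
After line 2 (inner x overwritten): d = {'inner': {'x': 112, 'y': 44}}

{'inner': {'x': 112, 'y': 44}}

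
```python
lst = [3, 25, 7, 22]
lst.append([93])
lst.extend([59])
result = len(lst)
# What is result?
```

After line 1: lst = [3, 25, 7, 22]
After line 2 (append adds [93] as single element): lst = [3, 25, 7, 22, [93]]
After line 3 (extend unpacks [59], adds 59): lst = [3, 25, 7, 22, [93], 59]
After line 4: result = len(lst) = 6

6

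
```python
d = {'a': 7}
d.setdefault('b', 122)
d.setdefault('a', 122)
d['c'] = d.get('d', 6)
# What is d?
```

After line 1: d = {'a': 7}
After line 2 (setdefault adds 'b'=122): d = {'a': 7, 'b': 122}
After line 3 (setdefault 'a' no-op, already exists): d = {'a': 7, 'b': 122}
After line 4 (get('d', 6) returns default since 'd' not in d): d = {'a': 7, 'b': 122, 'c': 6}

{'a': 7, 'b': 122, 'c': 6}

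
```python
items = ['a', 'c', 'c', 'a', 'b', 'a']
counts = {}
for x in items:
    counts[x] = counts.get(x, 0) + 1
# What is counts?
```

Initial: counts = {}, items = ['a', 'c', 'c', 'a', 'b', 'a']
See 'a': counts = {'a': 1}
See 'c': counts = {'a': 1, 'c': 1}
See 'c': counts = {'a': 1, 'c': 2}
See 'a': counts = {'a': 2, 'c': 2}
See 'b': counts = {'a': 2, 'c': 2, 'b': 1}
See 'a': counts = {'a': 3, 'c': 2, 'b': 1}

{'a': 3, 'c': 2, 'b': 1}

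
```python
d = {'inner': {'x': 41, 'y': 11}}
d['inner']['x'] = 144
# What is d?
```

After line 1: d = {'inner': {'x': 41, 'y': 11}}
After line 2 (inner x overwritten): d = {'inner': {'x': 144, 'y': 11}}

{'inner': {'x': 144, 'y': 11}}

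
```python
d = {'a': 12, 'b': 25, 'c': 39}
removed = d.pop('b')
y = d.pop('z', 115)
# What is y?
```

After line 1: d = {'a': 12, 'b': 25, 'c': 39}
After line 2 (pop 'b' returns 25): d = {'a': 12, 'c': 39}, removed = 25
After line 3 (pop 'z' missing, returns default 115): d = {'a': 12, 'c': 39}, y = 115

115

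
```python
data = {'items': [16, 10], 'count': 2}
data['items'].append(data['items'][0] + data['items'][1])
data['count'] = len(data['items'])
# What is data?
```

After line 1: data = {'items': [16, 10], 'count': 2}
After line 2 (append 16 + 10 = 26): data = {'items': [16, 10, 26], 'count': 2}
After line 3 (count = len(items) = 3): data = {'items': [16, 10, 26], 'count': 3}

{'items': [16, 10, 26], 'count': 3}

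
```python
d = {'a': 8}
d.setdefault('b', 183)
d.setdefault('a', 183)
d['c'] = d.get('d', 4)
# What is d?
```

After line 1: d = {'a': 8}
After line 2 (setdefault adds 'b'=183): d = {'a': 8, 'b': 183}
After line 3 (setdefault 'a' no-op, already exists): d = {'a': 8, 'b': 183}
After line 4 (get('d', 4) returns default since 'd' not in d): d = {'a': 8, 'b': 183, 'c': 4}

{'a': 8, 'b': 183, 'c': 4}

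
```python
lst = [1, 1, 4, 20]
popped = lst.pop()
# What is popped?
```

20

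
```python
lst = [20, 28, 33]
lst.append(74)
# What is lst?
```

[20, 28, 33, 74]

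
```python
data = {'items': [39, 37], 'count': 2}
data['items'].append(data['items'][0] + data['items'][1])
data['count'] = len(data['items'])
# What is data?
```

After line 1: data = {'items': [39, 37], 'count': 2}
After line 2 (append 39 + 37 = 76): data = {'items': [39, 37, 76], 'count': 2}
After line 3 (count = len(items) = 3): data = {'items': [39, 37, 76], 'count': 3}

{'items': [39, 37, 76], 'count': 3}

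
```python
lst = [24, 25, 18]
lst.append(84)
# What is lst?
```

[24, 25, 18, 84]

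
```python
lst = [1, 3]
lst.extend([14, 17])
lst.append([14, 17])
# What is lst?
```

After line 1: lst = [1, 3]
After line 2 (extend unpacks [14, 17]): lst = [1, 3, 14, 17]
After line 3 (append adds [14, 17] as single element): lst = [1, 3, 14, 17, [14, 17]]

[1, 3, 14, 17, [14, 17]]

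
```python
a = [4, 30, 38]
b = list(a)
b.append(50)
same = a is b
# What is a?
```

After line 1: a = [4, 30, 38]
After line 2 (b = list(a) is a shallow copy, new object): a = [4, 30, 38], b = [4, 30, 38]
After line 3 (append only mutates b): a = [4, 30, 38], b = [4, 30, 38, 50]
After line 4 (same = a is b; different objects -> False): same = False

[4, 30, 38]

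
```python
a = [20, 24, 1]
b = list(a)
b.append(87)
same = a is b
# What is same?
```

After line 1: a = [20, 24, 1]
After line 2 (b = list(a) is a shallow copy, new object): a = [20, 24, 1], b = [20, 24, 1]
After line 3 (append only mutates b): a = [20, 24, 1], b = [20, 24, 1, 87]
After line 4 (same = a is b; different objects -> False): same = False

False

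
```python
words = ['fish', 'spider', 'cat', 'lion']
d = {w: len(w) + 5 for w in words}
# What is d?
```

{'fish': 9, 'spider': 11, 'cat': 8, 'lion': 9}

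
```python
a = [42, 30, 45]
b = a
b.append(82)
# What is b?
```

After line 1: a = [42, 30, 45]
After line 2 (b = a is an alias, same object): a = [42, 30, 45], b = [42, 30, 45]
After line 3 (b.append mutates the shared list): a = [42, 30, 45, 82], b = [42, 30, 45, 82]

[42, 30, 45, 82]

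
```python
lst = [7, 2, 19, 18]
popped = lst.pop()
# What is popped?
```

18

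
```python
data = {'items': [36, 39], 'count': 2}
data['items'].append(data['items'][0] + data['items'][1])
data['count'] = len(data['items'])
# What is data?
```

After line 1: data = {'items': [36, 39], 'count': 2}
After line 2 (append 36 + 39 = 75): data = {'items': [36, 39, 75], 'count': 2}
After line 3 (count = len(items) = 3): data = {'items': [36, 39, 75], 'count': 3}

{'items': [36, 39, 75], 'count': 3}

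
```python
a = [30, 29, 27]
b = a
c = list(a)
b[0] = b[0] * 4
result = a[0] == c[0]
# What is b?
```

After line 1: a = [30, 29, 27]
After line 2 (b = a, alias): a = [30, 29, 27], b = [30, 29, 27]
After line 3 (c = list(a) is a copy, new object): c = [30, 29, 27]
After line 4 (b[0] = 30 * 4 = 120; mutates shared a/b): a = b = [120, 29, 27], c = [30, 29, 27]
After line 5 (a[0] = 120, c[0] = 30; result = False)

[120, 29, 27]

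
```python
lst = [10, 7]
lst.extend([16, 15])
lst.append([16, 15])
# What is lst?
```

After line 1: lst = [10, 7]
After line 2 (extend unpacks [16, 15]): lst = [10, 7, 16, 15]
After line 3 (append adds [16, 15] as single element): lst = [10, 7, 16, 15, [16, 15]]

[10, 7, 16, 15, [16, 15]]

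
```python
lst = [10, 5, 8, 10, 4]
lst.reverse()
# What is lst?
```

[4, 10, 8, 5, 10]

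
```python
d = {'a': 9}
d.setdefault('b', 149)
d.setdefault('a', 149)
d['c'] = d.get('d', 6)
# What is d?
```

After line 1: d = {'a': 9}
After line 2 (setdefault adds 'b'=149): d = {'a': 9, 'b': 149}
After line 3 (setdefault 'a' no-op, already exists): d = {'a': 9, 'b': 149}
After line 4 (get('d', 6) returns default since 'd' not in d): d = {'a': 9, 'b': 149, 'c': 6}

{'a': 9, 'b': 149, 'c': 6}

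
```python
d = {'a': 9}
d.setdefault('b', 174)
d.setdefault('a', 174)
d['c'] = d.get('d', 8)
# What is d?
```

After line 1: d = {'a': 9}
After line 2 (setdefault adds 'b'=174): d = {'a': 9, 'b': 174}
After line 3 (setdefault 'a' no-op, already exists): d = {'a': 9, 'b': 174}
After line 4 (get('d', 8) returns default since 'd' not in d): d = {'a': 9, 'b': 174, 'c': 8}

{'a': 9, 'b': 174, 'c': 8}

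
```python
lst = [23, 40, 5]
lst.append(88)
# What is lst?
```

[23, 40, 5, 88]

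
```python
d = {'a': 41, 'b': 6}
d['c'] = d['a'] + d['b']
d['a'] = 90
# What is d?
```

After line 1: d = {'a': 41, 'b': 6}
After line 2 (d['c'] = 41 + 6): d = {'a': 41, 'b': 6, 'c': 47}
After line 3: d = {'a': 90, 'b': 6, 'c': 47}

{'a': 90, 'b': 6, 'c': 47}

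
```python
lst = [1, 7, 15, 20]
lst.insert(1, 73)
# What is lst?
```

[1, 73, 7, 15, 20]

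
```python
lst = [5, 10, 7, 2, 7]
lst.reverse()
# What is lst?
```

[7, 2, 7, 10, 5]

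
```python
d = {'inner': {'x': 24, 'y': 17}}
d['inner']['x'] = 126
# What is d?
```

After line 1: d = {'inner': {'x': 24, 'y': 17}}
After line 2 (inner x overwritten): d = {'inner': {'x': 126, 'y': 17}}

{'inner': {'x': 126, 'y': 17}}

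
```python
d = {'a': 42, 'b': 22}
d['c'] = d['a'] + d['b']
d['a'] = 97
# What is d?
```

After line 1: d = {'a': 42, 'b': 22}
After line 2 (d['c'] = 42 + 22): d = {'a': 42, 'b': 22, 'c': 64}
After line 3: d = {'a': 97, 'b': 22, 'c': 64}

{'a': 97, 'b': 22, 'c': 64}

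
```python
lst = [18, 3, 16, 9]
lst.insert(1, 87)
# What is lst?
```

[18, 87, 3, 16, 9]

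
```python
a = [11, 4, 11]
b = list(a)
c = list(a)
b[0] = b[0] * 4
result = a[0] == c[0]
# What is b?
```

After line 1: a = [11, 4, 11]
After line 2 (b = list(a), copy): a = [11, 4, 11], b = [11, 4, 11]
After line 3 (c = list(a) is a copy, new object): c = [11, 4, 11]
After line 4 (b[0] = 11 * 4 = 44; only b mutates (copy)): a = [11, 4, 11], b = [44, 4, 11], c = [11, 4, 11]
After line 5 (a[0] = 11, c[0] = 11; result = True)

[44, 4, 11]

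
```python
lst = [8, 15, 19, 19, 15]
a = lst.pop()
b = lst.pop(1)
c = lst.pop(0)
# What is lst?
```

After line 1: lst = [8, 15, 19, 19, 15]
After line 2 (pop() -> a = 15): lst = [8, 15, 19, 19]
After line 3 (pop(1) -> b = 15): lst = [8, 19, 19]
After line 4 (pop(0) -> c = 8): lst = [19, 19]

[19, 19]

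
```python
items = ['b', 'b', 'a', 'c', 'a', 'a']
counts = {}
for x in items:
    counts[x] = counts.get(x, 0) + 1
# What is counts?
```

Initial: counts = {}, items = ['b', 'b', 'a', 'c', 'a', 'a']
See 'b': counts = {'b': 1}
See 'b': counts = {'b': 2}
See 'a': counts = {'b': 2, 'a': 1}
See 'c': counts = {'b': 2, 'a': 1, 'c': 1}
See 'a': counts = {'b': 2, 'a': 2, 'c': 1}
See 'a': counts = {'b': 2, 'a': 3, 'c': 1}

{'b': 2, 'a': 3, 'c': 1}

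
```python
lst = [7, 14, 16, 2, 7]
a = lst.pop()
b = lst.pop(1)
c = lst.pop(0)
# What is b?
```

After line 1: lst = [7, 14, 16, 2, 7]
After line 2 (pop() -> a = 7): lst = [7, 14, 16, 2]
After line 3 (pop(1) -> b = 14): lst = [7, 16, 2]
After line 4 (pop(0) -> c = 7): lst = [16, 2]

14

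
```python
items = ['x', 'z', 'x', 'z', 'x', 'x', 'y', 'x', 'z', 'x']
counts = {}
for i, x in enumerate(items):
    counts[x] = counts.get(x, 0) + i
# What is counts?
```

Initial: counts = {}, items = ['x', 'z', 'x', 'z', 'x', 'x', 'y', 'x', 'z', 'x']
i=0, x='x': counts = {'x': 0}
i=1, x='z': counts = {'x': 0, 'z': 1}
i=2, x='x': counts = {'x': 2, 'z': 1}
i=3, x='z': counts = {'x': 2, 'z': 4}
i=4, x='x': counts = {'x': 6, 'z': 4}
i=5, x='x': counts = {'x': 11, 'z': 4}
i=6, x='y': counts = {'x': 11, 'z': 4, 'y': 6}
i=7, x='x': counts = {'x': 18, 'z': 4, 'y': 6}
i=8, x='z': counts = {'x': 18, 'z': 12, 'y': 6}
i=9, x='x': counts = {'x': 27, 'z': 12, 'y': 6}

{'x': 27, 'z': 12, 'y': 6}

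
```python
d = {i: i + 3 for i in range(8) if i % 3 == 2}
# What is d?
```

{2: 5, 5: 8}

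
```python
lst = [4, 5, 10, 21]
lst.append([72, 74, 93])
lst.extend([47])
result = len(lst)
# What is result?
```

After line 1: lst = [4, 5, 10, 21]
After line 2 (append adds [72, 74, 93] as single element): lst = [4, 5, 10, 21, [72, 74, 93]]
After line 3 (extend unpacks [47], adds 47): lst = [4, 5, 10, 21, [72, 74, 93], 47]
After line 4: result = len(lst) = 6

6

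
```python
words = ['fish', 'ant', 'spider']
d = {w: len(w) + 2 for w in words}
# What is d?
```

{'fish': 6, 'ant': 5, 'spider': 8}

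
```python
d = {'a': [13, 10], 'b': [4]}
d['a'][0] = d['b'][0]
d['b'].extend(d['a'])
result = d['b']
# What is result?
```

After line 1: d = {'a': [13, 10], 'b': [4]}
After line 2 (a[0] = b[0] = 4): d = {'a': [4, 10], 'b': [4]}
After line 3 (b.extend(a) appends [4, 10]): d = {'a': [4, 10], 'b': [4, 4, 10]}
After line 4: result = d['b'] = [4, 4, 10]

[4, 4, 10]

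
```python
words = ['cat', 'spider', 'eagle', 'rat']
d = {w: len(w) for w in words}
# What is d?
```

{'cat': 3, 'spider': 6, 'eagle': 5, 'rat': 3}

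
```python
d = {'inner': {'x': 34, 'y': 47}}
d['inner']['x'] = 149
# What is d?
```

After line 1: d = {'inner': {'x': 34, 'y': 47}}
After line 2 (inner x overwritten): d = {'inner': {'x': 149, 'y': 47}}

{'inner': {'x': 149, 'y': 47}}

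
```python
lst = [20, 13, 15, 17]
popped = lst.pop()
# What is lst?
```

[20, 13, 15]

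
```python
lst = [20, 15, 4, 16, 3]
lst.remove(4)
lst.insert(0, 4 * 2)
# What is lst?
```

After line 1: lst = [20, 15, 4, 16, 3]
After line 2 (remove first 4): lst = [20, 15, 16, 3]
After line 3 (insert 8 at index 0): lst = [8, 20, 15, 16, 3]

[8, 20, 15, 16, 3]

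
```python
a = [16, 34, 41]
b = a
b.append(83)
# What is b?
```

After line 1: a = [16, 34, 41]
After line 2 (b = a is an alias, same object): a = [16, 34, 41], b = [16, 34, 41]
After line 3 (b.append mutates the shared list): a = [16, 34, 41, 83], b = [16, 34, 41, 83]

[16, 34, 41, 83]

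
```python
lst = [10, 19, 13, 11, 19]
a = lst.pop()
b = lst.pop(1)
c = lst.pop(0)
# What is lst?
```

After line 1: lst = [10, 19, 13, 11, 19]
After line 2 (pop() -> a = 19): lst = [10, 19, 13, 11]
After line 3 (pop(1) -> b = 19): lst = [10, 13, 11]
After line 4 (pop(0) -> c = 10): lst = [13, 11]

[13, 11]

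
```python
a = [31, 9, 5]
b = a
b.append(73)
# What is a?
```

After line 1: a = [31, 9, 5]
After line 2 (b = a is an alias, same object): a = [31, 9, 5], b = [31, 9, 5]
After line 3 (b.append mutates the shared list): a = [31, 9, 5, 73], b = [31, 9, 5, 73]

[31, 9, 5, 73]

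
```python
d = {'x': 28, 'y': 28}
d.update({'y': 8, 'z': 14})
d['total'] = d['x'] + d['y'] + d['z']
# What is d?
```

After line 1: d = {'x': 28, 'y': 28}
After line 2 (y overwritten, z added): d = {'x': 28, 'y': 8, 'z': 14}
After line 3 (total = 28 + 8 + 14 = 50): d = {'x': 28, 'y': 8, 'z': 14, 'total': 50}

{'x': 28, 'y': 8, 'z': 14, 'total': 50}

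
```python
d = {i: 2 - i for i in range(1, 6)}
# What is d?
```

{1: 1, 2: 0, 3: -1, 4: -2, 5: -3}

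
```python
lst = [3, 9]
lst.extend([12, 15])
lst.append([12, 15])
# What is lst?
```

After line 1: lst = [3, 9]
After line 2 (extend unpacks [12, 15]): lst = [3, 9, 12, 15]
After line 3 (append adds [12, 15] as single element): lst = [3, 9, 12, 15, [12, 15]]

[3, 9, 12, 15, [12, 15]]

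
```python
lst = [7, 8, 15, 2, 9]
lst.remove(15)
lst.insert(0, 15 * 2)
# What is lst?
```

After line 1: lst = [7, 8, 15, 2, 9]
After line 2 (remove first 15): lst = [7, 8, 2, 9]
After line 3 (insert 30 at index 0): lst = [30, 7, 8, 2, 9]

[30, 7, 8, 2, 9]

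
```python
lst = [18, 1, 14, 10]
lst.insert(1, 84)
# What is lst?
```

[18, 84, 1, 14, 10]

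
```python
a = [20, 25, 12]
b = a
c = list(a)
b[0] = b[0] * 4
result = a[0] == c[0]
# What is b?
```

After line 1: a = [20, 25, 12]
After line 2 (b = a, alias): a = [20, 25, 12], b = [20, 25, 12]
After line 3 (c = list(a) is a copy, new object): c = [20, 25, 12]
After line 4 (b[0] = 20 * 4 = 80; mutates shared a/b): a = b = [80, 25, 12], c = [20, 25, 12]
After line 5 (a[0] = 80, c[0] = 20; result = False)

[80, 25, 12]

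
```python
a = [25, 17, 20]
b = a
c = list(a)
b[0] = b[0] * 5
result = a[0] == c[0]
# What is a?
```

After line 1: a = [25, 17, 20]
After line 2 (b = a, alias): a = [25, 17, 20], b = [25, 17, 20]
After line 3 (c = list(a) is a copy, new object): c = [25, 17, 20]
After line 4 (b[0] = 25 * 5 = 125; mutates shared a/b): a = b = [125, 17, 20], c = [25, 17, 20]
After line 5 (a[0] = 125, c[0] = 25; result = False)

[125, 17, 20]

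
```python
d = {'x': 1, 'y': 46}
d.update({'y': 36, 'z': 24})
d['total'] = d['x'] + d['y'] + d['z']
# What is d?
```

After line 1: d = {'x': 1, 'y': 46}
After line 2 (y overwritten, z added): d = {'x': 1, 'y': 36, 'z': 24}
After line 3 (total = 1 + 36 + 24 = 61): d = {'x': 1, 'y': 36, 'z': 24, 'total': 61}

{'x': 1, 'y': 36, 'z': 24, 'total': 61}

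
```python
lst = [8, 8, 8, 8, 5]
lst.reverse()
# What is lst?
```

[5, 8, 8, 8, 8]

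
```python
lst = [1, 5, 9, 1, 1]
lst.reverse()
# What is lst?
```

[1, 1, 9, 5, 1]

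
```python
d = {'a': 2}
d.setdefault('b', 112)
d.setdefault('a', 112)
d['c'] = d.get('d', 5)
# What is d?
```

After line 1: d = {'a': 2}
After line 2 (setdefault adds 'b'=112): d = {'a': 2, 'b': 112}
After line 3 (setdefault 'a' no-op, already exists): d = {'a': 2, 'b': 112}
After line 4 (get('d', 5) returns default since 'd' not in d): d = {'a': 2, 'b': 112, 'c': 5}

{'a': 2, 'b': 112, 'c': 5}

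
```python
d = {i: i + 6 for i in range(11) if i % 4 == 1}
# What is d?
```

{1: 7, 5: 11, 9: 15}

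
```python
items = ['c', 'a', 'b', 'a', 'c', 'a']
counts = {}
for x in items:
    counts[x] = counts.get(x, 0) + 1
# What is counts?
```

Initial: counts = {}, items = ['c', 'a', 'b', 'a', 'c', 'a']
See 'c': counts = {'c': 1}
See 'a': counts = {'c': 1, 'a': 1}
See 'b': counts = {'c': 1, 'a': 1, 'b': 1}
See 'a': counts = {'c': 1, 'a': 2, 'b': 1}
See 'c': counts = {'c': 2, 'a': 2, 'b': 1}
See 'a': counts = {'c': 2, 'a': 3, 'b': 1}

{'c': 2, 'a': 3, 'b': 1}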